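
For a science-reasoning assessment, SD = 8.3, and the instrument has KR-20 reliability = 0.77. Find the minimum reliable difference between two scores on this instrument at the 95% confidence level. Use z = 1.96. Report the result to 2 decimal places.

The standard error of measurement is 8.300·√(1 − 0.770) ≈ 8.300·0.480 ≈ 3.981.
Standard error of the difference = 3.981·√2 ≈ 5.629
Minimum reliable difference = 1.96 · SE_diff ≈ 1.96 · 5.629 ≈ 11.033

11.03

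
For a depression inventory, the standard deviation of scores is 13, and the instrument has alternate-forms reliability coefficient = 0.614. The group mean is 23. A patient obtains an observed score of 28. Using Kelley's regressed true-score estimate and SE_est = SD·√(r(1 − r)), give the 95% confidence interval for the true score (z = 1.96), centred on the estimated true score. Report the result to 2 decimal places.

[13.67, 38.47]

T̂ = 0.6140(28) + 0.3860(23) ≃ 26.0700
SE_est = SD · √(r(1 − r)) = 13.0000 · √0.2370 ≃ 13.0000 · 0.4868 ≃ 6.3288
95% CI: 26.0700 ± 12.4044 ≃ (13.6656, 38.4744)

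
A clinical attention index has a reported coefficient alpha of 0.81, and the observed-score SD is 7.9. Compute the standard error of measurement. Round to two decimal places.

3.44

SEM = 7.900 · √(1 − 0.810) = 7.900 · √0.190 ≈ 7.900 · 0.436 ≈ 3.444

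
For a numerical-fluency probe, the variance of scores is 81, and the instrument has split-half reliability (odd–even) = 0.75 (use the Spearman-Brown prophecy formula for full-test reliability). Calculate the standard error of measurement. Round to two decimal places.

3.40

SD = √81 = 9.0000
Full-length reliability (Spearman-Brown) = 2(0.75)/(1+0.75) ≈ 0.8571
SEM = 9.0000 · √(1 − 0.8571) = 9.0000 · √0.1429 ≈ 9.0000 · 0.3780 ≈ 3.4017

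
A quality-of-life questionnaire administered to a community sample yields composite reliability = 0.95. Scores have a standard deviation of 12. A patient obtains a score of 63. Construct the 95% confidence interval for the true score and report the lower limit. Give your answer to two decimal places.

57.74

SEM = 12.000×√(1 − 0.950) ≃ 2.683
Margin = 1.96 × 2.683 ≃ 5.259
Lower limit = 63 − 5.259 ≃ 57.741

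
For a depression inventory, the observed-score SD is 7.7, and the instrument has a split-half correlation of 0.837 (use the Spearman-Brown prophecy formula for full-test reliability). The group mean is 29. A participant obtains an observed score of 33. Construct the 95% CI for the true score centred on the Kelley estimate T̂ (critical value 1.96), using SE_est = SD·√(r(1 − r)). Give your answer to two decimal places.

[28.35, 36.94]

r_full = 2·0.837 / (1 + 0.837) ≈ 0.911
T̂ = 0.911(33) + 0.089(29) ≈ 32.645
SE_est = SD × √(r(1 − r)) = 7.700 × √0.081 ≈ 7.700 × 0.284 ≈ 2.190
95% CI: 32.645 ± 4.292 ≈ (28.354, 36.937)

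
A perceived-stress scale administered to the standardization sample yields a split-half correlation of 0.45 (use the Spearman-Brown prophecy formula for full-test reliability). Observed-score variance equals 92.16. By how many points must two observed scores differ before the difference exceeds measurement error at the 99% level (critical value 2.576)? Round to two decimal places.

SD = √92.16 = 9.600
Full-length reliability (Spearman-Brown) = 2(0.45)/(1+0.45) ≃ 0.621
The standard error of measurement is 9.600·√(1 − 0.621) ≃ 9.600·0.616 ≃ 5.912.
SE_diff = √2 · SEM ≃ 8.361
Smallest detectable difference = 2.576·8.361 ≃ 21.539

21.54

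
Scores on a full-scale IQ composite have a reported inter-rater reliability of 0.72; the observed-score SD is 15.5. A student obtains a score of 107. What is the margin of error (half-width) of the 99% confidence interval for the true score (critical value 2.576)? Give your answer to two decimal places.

SEM = 15.500 × √(1 − 0.720) = 15.500 × √0.280 ≈ 15.500 × 0.529 ≈ 8.202
Margin = 2.576 × 8.202 ≈ 21.128

21.13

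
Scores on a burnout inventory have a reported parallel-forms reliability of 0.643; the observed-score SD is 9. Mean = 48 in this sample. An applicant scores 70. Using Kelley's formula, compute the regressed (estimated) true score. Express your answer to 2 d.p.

Estimated true score = 0.643*70 + (1 − 0.643)*48 ≈ 62.146

62.15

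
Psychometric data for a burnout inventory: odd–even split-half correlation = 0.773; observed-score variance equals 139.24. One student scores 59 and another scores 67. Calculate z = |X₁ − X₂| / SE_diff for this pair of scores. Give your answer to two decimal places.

σ = 139.24^(1/2) = 11.80000
Full-length reliability (Spearman-Brown) = 2(0.773)/(1+0.773) ≈ 0.87197
SEM = 11.80000 · √(1 − 0.87197) = 11.80000 · √0.12803 ≈ 11.80000 · 0.35782 ≈ 4.22222
SE_diff = SEM · √2 ≈ 4.22222 · 1.41421 ≈ 5.97112
z = |59 − 67| / 5.97112 = 8 / 5.97112 ≈ 1.33978

1.34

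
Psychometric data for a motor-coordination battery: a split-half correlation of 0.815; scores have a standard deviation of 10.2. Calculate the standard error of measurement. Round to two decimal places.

3.26

r_full = 2·0.815 / (1 + 0.815) ≃ 0.8981
SEM = 10.2000 · √(1 − 0.8981) = 10.2000 · √0.1019 ≃ 10.2000 · 0.3193 ≃ 3.2565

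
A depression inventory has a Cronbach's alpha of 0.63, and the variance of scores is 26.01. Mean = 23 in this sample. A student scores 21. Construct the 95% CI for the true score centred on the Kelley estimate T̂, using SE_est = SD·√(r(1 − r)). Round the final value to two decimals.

SD = √26.01 ≈ 5.1000
T̂ = 0.6300(21) + 0.3700(23) ≈ 21.7400
SE_est = SD * √(r(1 − r)) = 5.1000 * √0.2331 ≈ 5.1000 * 0.4828 ≈ 2.4623
95% CI: 21.7400 ± 4.8261 ≈ (16.9139, 26.5661)

[16.91, 26.57]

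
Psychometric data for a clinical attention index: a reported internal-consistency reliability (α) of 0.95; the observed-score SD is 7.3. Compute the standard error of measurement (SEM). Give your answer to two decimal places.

1.63

The standard error of measurement is 7.3000×√(1 − 0.9500) ≃ 7.3000×0.2236 ≃ 1.6323.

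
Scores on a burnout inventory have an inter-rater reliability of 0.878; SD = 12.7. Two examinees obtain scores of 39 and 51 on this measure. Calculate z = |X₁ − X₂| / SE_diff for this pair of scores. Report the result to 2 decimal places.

SEM = 12.7000 * √(1 − 0.8780) = 12.7000 * √0.1220 ≃ 12.7000 * 0.3493 ≃ 4.4359
SE_diff = SEM * √2 ≃ 4.4359 * 1.4142 ≃ 6.2733
z = 12 / 6.2733 ≃ 1.9129

1.91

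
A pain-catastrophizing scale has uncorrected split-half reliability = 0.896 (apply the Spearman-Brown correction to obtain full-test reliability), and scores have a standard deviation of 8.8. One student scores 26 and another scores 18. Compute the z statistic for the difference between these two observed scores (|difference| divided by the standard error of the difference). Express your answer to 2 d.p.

2.74

Full-length reliability (Spearman-Brown) = 2(0.896)/(1+0.896) ≈ 0.94515
The standard error of measurement is 8.80000*√(1 − 0.94515) ≈ 8.80000*0.23421 ≈ 2.06101.
SE_diff = √2 * SEM ≈ 2.91471
z = 8 / 2.91471 ≈ 2.74470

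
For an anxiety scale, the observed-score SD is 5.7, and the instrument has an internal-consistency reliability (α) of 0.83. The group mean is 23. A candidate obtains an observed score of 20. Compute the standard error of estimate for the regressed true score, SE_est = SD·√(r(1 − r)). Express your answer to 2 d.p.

SE_est = 5.7000×√(0.8300×0.1700) ≈ 2.1411

2.14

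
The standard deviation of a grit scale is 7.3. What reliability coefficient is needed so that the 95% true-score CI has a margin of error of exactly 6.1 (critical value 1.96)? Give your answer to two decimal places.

0.82

SEM needed = half-width / z = 6.1/1.96 ≈ 3.1122
r = 1 − (SEM / SD)² = 1 − (3.1122 / 7.3)² ≈ 1 − 0.1818 ≈ 0.8182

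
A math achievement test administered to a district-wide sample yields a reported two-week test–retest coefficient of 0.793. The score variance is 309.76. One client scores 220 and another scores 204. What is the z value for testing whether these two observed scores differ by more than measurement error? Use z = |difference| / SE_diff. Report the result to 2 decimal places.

SD = √309.76 ≃ 17.6000
SEM = 17.6000 × √(1 − 0.7930) = 17.6000 × √0.2070 ≃ 17.6000 × 0.4550 ≃ 8.0075
Standard error of the difference = 8.0075·√2 ≃ 11.3243
z = 16 / 11.3243 ≃ 1.4129

1.41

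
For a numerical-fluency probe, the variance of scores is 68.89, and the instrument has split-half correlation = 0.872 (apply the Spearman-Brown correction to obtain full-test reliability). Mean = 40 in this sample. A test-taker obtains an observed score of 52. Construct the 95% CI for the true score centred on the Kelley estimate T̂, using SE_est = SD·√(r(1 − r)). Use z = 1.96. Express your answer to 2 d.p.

σ = 68.89^(1/2) = 8.3000
Full-length reliability (Spearman-Brown) = 2(0.872)/(1+0.872) ≈ 0.9316
T̂ = 0.9316(52) + 0.0684(40) ≈ 51.1795
SE_est = 8.3000·√[r(1 − r)] ≈ 2.0948
CI = 51.1795 ± 1.96 · 2.0948 → [47.0736, 55.2854]

[47.07, 55.29]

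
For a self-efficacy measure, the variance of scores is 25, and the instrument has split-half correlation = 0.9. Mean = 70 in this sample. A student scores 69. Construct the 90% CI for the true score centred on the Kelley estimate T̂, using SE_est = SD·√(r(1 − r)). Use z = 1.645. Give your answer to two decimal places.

[67.22, 70.89]

SD = √25 ≈ 5.0000
Spearman-Brown: r = 2(0.9) / (1 + 0.9) = 1.8000 / 1.9000 ≈ 0.9474
Estimated true score = 0.9474·69 + (1 − 0.9474)·70 ≈ 69.0526
SE_est = SD · √(r(1 − r)) = 5.0000 · √0.0499 ≈ 5.0000 · 0.2233 ≈ 1.1165
CI = 69.0526 ± 1.645 · 1.1165 → [67.2160, 70.8892]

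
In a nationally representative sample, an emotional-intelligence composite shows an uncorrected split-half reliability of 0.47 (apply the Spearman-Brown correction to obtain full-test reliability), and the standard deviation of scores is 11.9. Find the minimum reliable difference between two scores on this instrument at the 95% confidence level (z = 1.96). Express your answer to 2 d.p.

19.81

Spearman-Brown: r = 2(0.47) / (1 + 0.47) = 0.9400 / 1.4700 ≈ 0.6395
The standard error of measurement is 11.9000·√(1 − 0.6395) ≈ 11.9000·0.6005 ≈ 7.1454.
SE_diff = √2 · SEM ≈ 10.1051
Minimum reliable difference = 1.96 · SE_diff ≈ 1.96 · 10.1051 ≈ 19.8060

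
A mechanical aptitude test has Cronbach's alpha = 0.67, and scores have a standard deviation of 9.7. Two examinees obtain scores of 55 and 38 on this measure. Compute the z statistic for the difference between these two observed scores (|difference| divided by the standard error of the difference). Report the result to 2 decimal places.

2.16

SEM = 9.700 × √(1 − 0.670) = 9.700 × √0.330 ≈ 9.700 × 0.574 ≈ 5.572
SE_diff = SEM × √2 ≈ 5.572 × 1.414 ≈ 7.880
z = |55 − 38| / 7.880 = 17 / 7.880 ≈ 2.157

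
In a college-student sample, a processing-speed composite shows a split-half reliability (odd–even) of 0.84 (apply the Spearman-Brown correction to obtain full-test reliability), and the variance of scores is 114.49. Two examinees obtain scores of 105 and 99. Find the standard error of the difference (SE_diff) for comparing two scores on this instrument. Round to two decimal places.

4.46

SD = √114.49 = 10.700
Full-length reliability (Spearman-Brown) = 2(0.84)/(1+0.84) ≈ 0.913
The standard error of measurement is 10.700·√(1 − 0.913) ≈ 10.700·0.295 ≈ 3.155.
SE_diff = √2 · SEM ≈ 4.462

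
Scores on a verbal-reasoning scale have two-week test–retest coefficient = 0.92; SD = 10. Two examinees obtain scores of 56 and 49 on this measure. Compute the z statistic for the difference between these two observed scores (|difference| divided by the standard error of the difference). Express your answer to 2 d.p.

SEM = 10.000 × √(1 − 0.920) = 10.000 × √0.080 ≃ 10.000 × 0.283 ≃ 2.828
SE_diff = SEM × √2 ≃ 2.828 × 1.414 ≃ 4.000
z = 7 / 4.000 ≃ 1.750

1.75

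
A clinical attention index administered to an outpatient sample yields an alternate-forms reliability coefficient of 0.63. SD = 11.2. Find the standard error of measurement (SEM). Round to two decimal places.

SEM = 11.200·√(1 − 0.630) ≃ 6.813

6.81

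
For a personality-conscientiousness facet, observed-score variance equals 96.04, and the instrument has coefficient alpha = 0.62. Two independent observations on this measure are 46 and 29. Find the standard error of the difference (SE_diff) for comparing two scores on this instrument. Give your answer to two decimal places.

SD = √96.04 = 9.800
SEM = 9.800 × √(1 − 0.620) = 9.800 × √0.380 ≈ 9.800 × 0.616 ≈ 6.041
Standard error of the difference = 6.041·√2 ≈ 8.543

8.54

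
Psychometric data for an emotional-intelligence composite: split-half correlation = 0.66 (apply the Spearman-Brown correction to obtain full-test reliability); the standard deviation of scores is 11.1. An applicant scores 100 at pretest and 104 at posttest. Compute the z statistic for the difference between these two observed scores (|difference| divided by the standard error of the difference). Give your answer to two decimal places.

0.56

Full-length reliability (Spearman-Brown) = 2(0.66)/(1+0.66) ≈ 0.795
The standard error of measurement is 11.100·√(1 − 0.795) ≈ 11.100·0.453 ≈ 5.024.
Standard error of the difference = 5.024·√2 ≈ 7.104
z = 4 / 7.104 ≈ 0.563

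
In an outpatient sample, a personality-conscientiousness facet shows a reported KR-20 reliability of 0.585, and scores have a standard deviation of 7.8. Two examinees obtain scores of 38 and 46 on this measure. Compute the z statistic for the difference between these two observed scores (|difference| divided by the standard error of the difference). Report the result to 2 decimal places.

SEM = 7.8000 × √(1 − 0.5850) = 7.8000 × √0.4150 ≈ 7.8000 × 0.6442 ≈ 5.0248
Standard error of the difference = 5.0248·√2 ≈ 7.1061
z = 8 / 7.1061 ≈ 1.1258

1.13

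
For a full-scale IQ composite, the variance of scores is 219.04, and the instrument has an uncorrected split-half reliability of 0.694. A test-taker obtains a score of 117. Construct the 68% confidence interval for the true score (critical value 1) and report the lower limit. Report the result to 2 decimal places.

110.71

σ = 219.04^(1/2) = 14.8000
Spearman-Brown: r = 2(0.694) / (1 + 0.694) = 1.3880 / 1.6940 ≈ 0.8194
SEM = 14.8000×√(1 − 0.8194) ≈ 6.2902
Margin = 1 × 6.2902 ≈ 6.2902
Lower bound: 117 − 6.2902 = 110.7098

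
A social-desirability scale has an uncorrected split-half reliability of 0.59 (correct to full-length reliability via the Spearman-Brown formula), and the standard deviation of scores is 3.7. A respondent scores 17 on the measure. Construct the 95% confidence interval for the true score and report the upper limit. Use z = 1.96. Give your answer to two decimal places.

20.68

Full-length reliability (Spearman-Brown) = 2(0.59)/(1+0.59) ≈ 0.7421
SEM = 3.7000 · √(1 − 0.7421) = 3.7000 · √0.2579 ≈ 3.7000 · 0.5078 ≈ 1.8789
Margin = 1.96 · 1.8789 ≈ 3.6826
Upper bound: 17 + 3.6826 = 20.6826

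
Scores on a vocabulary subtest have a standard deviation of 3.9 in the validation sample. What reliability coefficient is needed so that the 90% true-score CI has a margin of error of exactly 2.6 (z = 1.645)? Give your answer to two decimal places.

Required SEM = 2.6 / 1.645 ≈ 1.5805
Required reliability = 1 − (SEM/SD)² = 1 − 0.1642 ≈ 0.8358

0.84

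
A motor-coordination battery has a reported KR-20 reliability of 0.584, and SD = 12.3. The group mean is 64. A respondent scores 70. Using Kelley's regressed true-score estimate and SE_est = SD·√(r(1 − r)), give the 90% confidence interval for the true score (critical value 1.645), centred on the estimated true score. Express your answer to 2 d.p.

Estimated true score = 0.584*70 + (1 − 0.584)*64 ≈ 67.504
SE_est = 12.300*√(0.584*0.416) ≈ 6.063
CI = 67.504 ± 1.645 * 6.063 → [57.531, 77.477]

[57.53, 77.48]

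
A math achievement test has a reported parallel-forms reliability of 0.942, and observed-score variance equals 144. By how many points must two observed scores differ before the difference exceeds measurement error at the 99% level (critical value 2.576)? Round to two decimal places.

SD = √144 ≈ 12.0000
The standard error of measurement is 12.0000×√(1 − 0.9420) ≈ 12.0000×0.2408 ≈ 2.8900.
SE_diff = SEM × √2 ≈ 2.8900 × 1.4142 ≈ 4.0871
Smallest detectable difference = 2.576×4.0871 ≈ 10.5282

10.53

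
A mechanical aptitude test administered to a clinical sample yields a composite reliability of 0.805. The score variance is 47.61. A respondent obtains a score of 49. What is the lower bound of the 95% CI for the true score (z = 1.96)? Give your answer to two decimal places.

43.03

SD = √47.61 = 6.90000
SEM = 6.90000 * √(1 − 0.80500) = 6.90000 * √0.19500 ≈ 6.90000 * 0.44159 ≈ 3.04696
Half-width = 1.96*3.04696 ≈ 5.97204
Lower bound: 49 − 5.97204 = 43.02796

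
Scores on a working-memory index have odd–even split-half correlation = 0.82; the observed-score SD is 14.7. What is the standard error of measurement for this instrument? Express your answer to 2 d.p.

4.62

r_full = 2·0.82 / (1 + 0.82) ≈ 0.9011
The standard error of measurement is 14.7000*√(1 − 0.9011) ≈ 14.7000*0.3145 ≈ 4.6229.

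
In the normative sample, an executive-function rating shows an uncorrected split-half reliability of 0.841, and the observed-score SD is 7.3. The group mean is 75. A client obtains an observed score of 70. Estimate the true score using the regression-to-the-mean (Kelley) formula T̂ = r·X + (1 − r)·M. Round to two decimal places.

70.43

Full-length reliability (Spearman-Brown) = 2(0.841)/(1+0.841) ≈ 0.914
Estimated true score = 0.914·70 + (1 − 0.914)·75 ≈ 70.432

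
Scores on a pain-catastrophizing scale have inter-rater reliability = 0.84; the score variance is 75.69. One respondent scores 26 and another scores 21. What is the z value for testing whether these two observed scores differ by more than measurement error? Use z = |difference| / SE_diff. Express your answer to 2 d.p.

σ = 75.69^(1/2) = 8.70000
SEM = 8.70000*√(1 − 0.84000) ≈ 3.48000
Standard error of the difference = 3.48000·√2 ≈ 4.92146
z = 5 / 4.92146 ≈ 1.01596

1.02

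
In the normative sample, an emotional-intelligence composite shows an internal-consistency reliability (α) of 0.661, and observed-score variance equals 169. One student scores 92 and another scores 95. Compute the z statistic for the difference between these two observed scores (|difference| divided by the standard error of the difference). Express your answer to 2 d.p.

SD = √169 = 13.000
SEM = 13.000 * √(1 − 0.661) = 13.000 * √0.339 ≃ 13.000 * 0.582 ≃ 7.569
SE_diff = SEM * √2 ≃ 7.569 * 1.414 ≃ 10.704
z = 3 / 10.704 ≃ 0.280

0.28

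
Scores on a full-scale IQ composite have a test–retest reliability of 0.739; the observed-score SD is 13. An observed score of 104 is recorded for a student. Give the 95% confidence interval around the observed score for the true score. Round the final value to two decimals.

[90.98, 117.02]

SEM = 13.0000 × √(1 − 0.7390) = 13.0000 × √0.2610 ≈ 13.0000 × 0.5109 ≈ 6.6415
Margin = 1.96 × 6.6415 ≈ 13.0173
95% CI: 104 ± 13.0173 = [90.9827, 117.0173]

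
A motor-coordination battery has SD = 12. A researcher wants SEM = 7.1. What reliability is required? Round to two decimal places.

0.65

r = 1 − (SEM / SD)² = 1 − (7.10000 / 12)² ≈ 1 − 0.35007 ≈ 0.64993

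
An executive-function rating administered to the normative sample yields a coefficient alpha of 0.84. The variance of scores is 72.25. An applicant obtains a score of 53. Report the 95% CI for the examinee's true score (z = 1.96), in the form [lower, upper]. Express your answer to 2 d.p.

SD = √72.25 ≈ 8.500
SEM = 8.500 · √(1 − 0.840) = 8.500 · √0.160 ≈ 8.500 · 0.400 ≈ 3.400
1.96 · SEM ≈ 6.664
95% CI: 53 ± 6.664 = [46.336, 59.664]

[46.34, 59.66]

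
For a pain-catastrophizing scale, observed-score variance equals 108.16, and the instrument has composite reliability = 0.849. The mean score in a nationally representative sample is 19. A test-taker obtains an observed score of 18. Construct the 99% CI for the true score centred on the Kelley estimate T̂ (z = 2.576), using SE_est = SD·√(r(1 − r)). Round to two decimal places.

SD = √108.16 = 10.400
T̂ = 0.849(18) + 0.151(19) ≈ 18.151
SE_est = SD × √(r(1 − r)) = 10.400 × √0.128 ≈ 10.400 × 0.358 ≈ 3.724
99% CI: 18.151 ± 9.592 ≈ (8.559, 27.743)

[8.56, 27.74]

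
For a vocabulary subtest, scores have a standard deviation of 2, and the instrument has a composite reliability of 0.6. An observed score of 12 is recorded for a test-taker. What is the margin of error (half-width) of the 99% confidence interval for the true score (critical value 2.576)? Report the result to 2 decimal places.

3.26

The standard error of measurement is 2.000×√(1 − 0.600) ≈ 2.000×0.632 ≈ 1.265.
Margin = 2.576 × 1.265 ≈ 3.258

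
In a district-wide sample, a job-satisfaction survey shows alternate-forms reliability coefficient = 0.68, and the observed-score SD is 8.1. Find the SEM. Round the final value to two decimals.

SEM = 8.10000 * √(1 − 0.68000) = 8.10000 * √0.32000 ≈ 8.10000 * 0.56569 ≈ 4.58205

4.58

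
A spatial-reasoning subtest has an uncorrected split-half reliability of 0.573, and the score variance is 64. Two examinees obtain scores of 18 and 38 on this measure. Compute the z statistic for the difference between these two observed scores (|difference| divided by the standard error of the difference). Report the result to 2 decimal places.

3.39

σ = 64^(1/2) = 8.0000
Full-length reliability (Spearman-Brown) = 2(0.573)/(1+0.573) ≈ 0.7285
The standard error of measurement is 8.0000*√(1 − 0.7285) ≈ 8.0000*0.5210 ≈ 4.1681.
SE_diff = SEM * √2 ≈ 4.1681 * 1.4142 ≈ 5.8946
z = |18 − 38| / 5.8946 = 20 / 5.8946 ≈ 3.3929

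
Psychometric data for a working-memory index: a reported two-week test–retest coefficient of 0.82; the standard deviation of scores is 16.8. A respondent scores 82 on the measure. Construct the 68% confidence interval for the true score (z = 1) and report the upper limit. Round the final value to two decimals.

SEM = 16.800 * √(1 − 0.820) = 16.800 * √0.180 ≈ 16.800 * 0.424 ≈ 7.128
1 * SEM ≈ 7.128
Upper limit = 82 + 7.128 ≈ 89.128

89.13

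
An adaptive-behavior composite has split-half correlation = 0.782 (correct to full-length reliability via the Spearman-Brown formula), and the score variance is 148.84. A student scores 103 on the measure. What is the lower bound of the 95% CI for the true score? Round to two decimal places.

σ = 148.84^(1/2) = 12.2000
Spearman-Brown: r = 2(0.782) / (1 + 0.782) = 1.5640 / 1.7820 ≈ 0.8777
SEM = 12.2000·√(1 − 0.8777) ≈ 4.2671
1.96 · SEM ≈ 8.3635
Lower bound: 103 − 8.3635 = 94.6365

94.64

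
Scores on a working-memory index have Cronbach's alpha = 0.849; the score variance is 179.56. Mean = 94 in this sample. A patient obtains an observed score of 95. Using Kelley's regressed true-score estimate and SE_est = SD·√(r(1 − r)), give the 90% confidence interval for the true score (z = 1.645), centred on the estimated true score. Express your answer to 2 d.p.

[86.96, 102.74]

SD = √179.56 = 13.400
T̂ = 0.849(95) + 0.151(94) ≈ 94.849
SE_est = 13.400·√[r(1 − r)] ≈ 4.798
CI = 94.849 ± 1.645 · 4.798 → [86.957, 102.741]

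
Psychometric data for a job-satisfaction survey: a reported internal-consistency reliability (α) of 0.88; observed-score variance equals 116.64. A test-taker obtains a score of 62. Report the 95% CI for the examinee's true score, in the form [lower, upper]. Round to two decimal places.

[54.67, 69.33]

σ = 116.64^(1/2) = 10.800
SEM = 10.800·√(1 − 0.880) ≃ 3.741
1.96 · SEM ≃ 7.333
CI = 62 ± 7.333 → [54.667, 69.333]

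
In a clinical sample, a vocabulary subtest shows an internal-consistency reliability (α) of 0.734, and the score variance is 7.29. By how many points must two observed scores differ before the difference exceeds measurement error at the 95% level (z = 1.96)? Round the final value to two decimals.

SD = √7.29 = 2.7000
The standard error of measurement is 2.7000*√(1 − 0.7340) ≈ 2.7000*0.5158 ≈ 1.3925.
Standard error of the difference = 1.3925·√2 ≈ 1.9693
Minimum reliable difference = 1.96 * SE_diff ≈ 1.96 * 1.9693 ≈ 3.8599

3.86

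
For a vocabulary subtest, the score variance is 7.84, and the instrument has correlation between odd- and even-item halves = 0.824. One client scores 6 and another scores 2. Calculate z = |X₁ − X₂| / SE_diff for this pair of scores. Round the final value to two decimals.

3.25

σ = 7.84^(1/2) = 2.80000
Full-length reliability (Spearman-Brown) = 2(0.824)/(1+0.824) ≃ 0.90351
The standard error of measurement is 2.80000*√(1 − 0.90351) ≃ 2.80000*0.31063 ≃ 0.86977.
SE_diff = SEM * √2 ≃ 0.86977 * 1.41421 ≃ 1.23003
z = |6 − 2| / 1.23003 = 4 / 1.23003 ≃ 3.25194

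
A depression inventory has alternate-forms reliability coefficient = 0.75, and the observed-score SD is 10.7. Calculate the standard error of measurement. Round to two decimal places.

SEM = 10.70000 * √(1 − 0.75000) = 10.70000 * √0.25000 ≈ 10.70000 * 0.50000 ≈ 5.35000

5.35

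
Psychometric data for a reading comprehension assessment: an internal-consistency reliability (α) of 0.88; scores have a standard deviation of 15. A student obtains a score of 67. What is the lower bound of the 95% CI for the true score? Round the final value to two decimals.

56.82

The standard error of measurement is 15.000·√(1 − 0.880) ≈ 15.000·0.346 ≈ 5.196.
1.96 · SEM ≈ 10.184
Lower bound: 67 − 10.184 = 56.816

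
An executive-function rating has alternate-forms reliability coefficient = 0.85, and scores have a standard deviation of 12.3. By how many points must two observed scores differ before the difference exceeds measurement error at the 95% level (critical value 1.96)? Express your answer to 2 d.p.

The standard error of measurement is 12.300·√(1 − 0.850) ≈ 12.300·0.387 ≈ 4.764.
SE_diff = √2 · SEM ≈ 6.737
Minimum reliable difference = 1.96 · SE_diff ≈ 1.96 · 6.737 ≈ 13.204

13.20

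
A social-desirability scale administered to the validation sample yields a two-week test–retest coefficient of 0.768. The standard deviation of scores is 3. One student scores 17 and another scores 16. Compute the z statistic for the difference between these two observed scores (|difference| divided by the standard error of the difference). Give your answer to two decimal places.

0.49

SEM = 3.000 · √(1 − 0.768) = 3.000 · √0.232 ≈ 3.000 · 0.482 ≈ 1.445
SE_diff = SEM · √2 ≈ 1.445 · 1.414 ≈ 2.044
z = 1 / 2.044 ≈ 0.489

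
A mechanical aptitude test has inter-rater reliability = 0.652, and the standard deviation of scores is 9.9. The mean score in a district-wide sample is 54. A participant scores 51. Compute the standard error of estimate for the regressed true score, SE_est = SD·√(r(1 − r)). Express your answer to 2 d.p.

4.72

SE_est = 9.9000×√(0.6520×0.3480) ≈ 4.7157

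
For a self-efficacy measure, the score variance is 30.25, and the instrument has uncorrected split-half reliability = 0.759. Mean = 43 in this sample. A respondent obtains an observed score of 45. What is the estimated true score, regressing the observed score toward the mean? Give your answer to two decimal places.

Spearman-Brown: r = 2(0.759) / (1 + 0.759) = 1.51800 / 1.75900 ≃ 0.86299
T̂ = 0.86299(45) + 0.13701(43) ≃ 44.72598

44.73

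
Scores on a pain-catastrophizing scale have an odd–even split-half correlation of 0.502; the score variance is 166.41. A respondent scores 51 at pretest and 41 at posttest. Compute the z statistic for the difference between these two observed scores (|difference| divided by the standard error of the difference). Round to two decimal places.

SD = √166.41 = 12.90000
r_full = 2·0.502 / (1 + 0.502) ≃ 0.66844
The standard error of measurement is 12.90000×√(1 − 0.66844) ≃ 12.90000×0.57581 ≃ 7.42796.
SE_diff = √2 × SEM ≃ 10.50472
z = |51 − 41| / 10.50472 = 10 / 10.50472 ≃ 0.95195

0.95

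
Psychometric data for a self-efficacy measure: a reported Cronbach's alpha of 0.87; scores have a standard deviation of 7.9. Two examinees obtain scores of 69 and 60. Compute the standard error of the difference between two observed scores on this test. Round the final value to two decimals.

4.03

The standard error of measurement is 7.900·√(1 − 0.870) ≈ 7.900·0.361 ≈ 2.848.
SE_diff = √2 · SEM ≈ 4.028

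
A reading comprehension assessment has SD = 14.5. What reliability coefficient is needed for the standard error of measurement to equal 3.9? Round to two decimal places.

Required reliability = 1 − (SEM/SD)² = 1 − 0.072 ≈ 0.928

0.93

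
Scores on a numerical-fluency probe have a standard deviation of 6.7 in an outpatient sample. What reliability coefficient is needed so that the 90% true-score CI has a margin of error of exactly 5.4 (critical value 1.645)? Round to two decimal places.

SEM needed = half-width / z = 5.4/1.645 ≈ 3.283
r = 1 − (SEM / SD)² = 1 − (3.283 / 6.7)² ≈ 1 − 0.240 ≈ 0.760

0.76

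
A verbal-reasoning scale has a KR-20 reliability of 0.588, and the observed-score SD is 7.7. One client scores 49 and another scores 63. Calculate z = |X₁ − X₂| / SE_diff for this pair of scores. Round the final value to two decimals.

2.00

SEM = 7.700·√(1 − 0.588) ≃ 4.942
Standard error of the difference = 4.942·√2 ≃ 6.990
z = |49 − 63| / 6.990 = 14 / 6.990 ≃ 2.003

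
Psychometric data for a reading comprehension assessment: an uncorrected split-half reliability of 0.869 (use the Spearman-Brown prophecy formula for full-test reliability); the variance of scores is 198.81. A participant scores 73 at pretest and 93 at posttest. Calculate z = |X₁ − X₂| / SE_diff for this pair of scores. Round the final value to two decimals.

σ = 198.81^(1/2) = 14.100
r_full = 2·0.869 / (1 + 0.869) ≈ 0.930
The standard error of measurement is 14.100·√(1 − 0.930) ≈ 14.100·0.265 ≈ 3.733.
SE_diff = √2 · SEM ≈ 5.279
z = |73 − 93| / 5.279 = 20 / 5.279 ≈ 3.788

3.79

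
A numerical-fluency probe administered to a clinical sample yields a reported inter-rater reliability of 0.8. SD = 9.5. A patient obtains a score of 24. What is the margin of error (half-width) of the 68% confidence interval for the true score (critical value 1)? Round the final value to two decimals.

SEM = 9.500*√(1 − 0.800) ≈ 4.249
Half-width = 1*4.249 ≈ 4.249

4.25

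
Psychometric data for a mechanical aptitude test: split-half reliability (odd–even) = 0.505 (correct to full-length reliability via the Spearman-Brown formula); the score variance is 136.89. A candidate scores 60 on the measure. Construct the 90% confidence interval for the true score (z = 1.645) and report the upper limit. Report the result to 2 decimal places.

SD = √136.89 = 11.7000
r_full = 2·0.505 / (1 + 0.505) ≈ 0.6711
SEM = 11.7000 × √(1 − 0.6711) = 11.7000 × √0.3289 ≈ 11.7000 × 0.5735 ≈ 6.7100
Half-width = 1.645×6.7100 ≈ 11.0379
Upper bound: 60 + 11.0379 = 71.0379

71.04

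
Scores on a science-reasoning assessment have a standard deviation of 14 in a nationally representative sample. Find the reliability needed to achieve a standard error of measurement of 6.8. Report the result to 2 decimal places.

0.76

r = 1 − (6.800/14)² ≈ 1 − 0.236 ≈ 0.764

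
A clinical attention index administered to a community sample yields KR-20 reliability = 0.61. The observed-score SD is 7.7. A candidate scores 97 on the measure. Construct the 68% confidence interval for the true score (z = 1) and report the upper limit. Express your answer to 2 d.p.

101.81

SEM = 7.700 · √(1 − 0.610) = 7.700 · √0.390 ≃ 7.700 · 0.624 ≃ 4.809
1 · SEM ≃ 4.809
Upper limit = 97 + 4.809 ≃ 101.809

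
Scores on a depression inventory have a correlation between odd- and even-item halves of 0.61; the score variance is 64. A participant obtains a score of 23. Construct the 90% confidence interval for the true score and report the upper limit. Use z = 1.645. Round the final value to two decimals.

σ = 64^(1/2) = 8.0000
r_full = 2·0.61 / (1 + 0.61) ≈ 0.7578
SEM = 8.0000 * √(1 − 0.7578) = 8.0000 * √0.2422 ≈ 8.0000 * 0.4922 ≈ 3.9374
Margin = 1.645 * 3.9374 ≈ 6.4770
Upper limit = 23 + 6.4770 ≈ 29.4770

29.48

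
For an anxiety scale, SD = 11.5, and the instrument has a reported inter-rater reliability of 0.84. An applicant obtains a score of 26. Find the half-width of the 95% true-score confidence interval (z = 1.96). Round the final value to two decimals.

The standard error of measurement is 11.500*√(1 − 0.840) ≈ 11.500*0.400 ≈ 4.600.
1.96 * SEM ≈ 9.016

9.02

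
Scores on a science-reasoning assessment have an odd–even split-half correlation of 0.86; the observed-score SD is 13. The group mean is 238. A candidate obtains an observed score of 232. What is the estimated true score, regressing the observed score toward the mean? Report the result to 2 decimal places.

232.45

Spearman-Brown: r = 2(0.86) / (1 + 0.86) = 1.720 / 1.860 ≈ 0.925
T̂ = 0.925(232) + 0.075(238) ≈ 232.452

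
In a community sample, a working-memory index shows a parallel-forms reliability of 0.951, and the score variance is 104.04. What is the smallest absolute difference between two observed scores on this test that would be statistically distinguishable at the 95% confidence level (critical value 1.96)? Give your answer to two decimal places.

6.26

SD = √104.04 = 10.200
SEM = 10.200 * √(1 − 0.951) = 10.200 * √0.049 ≈ 10.200 * 0.221 ≈ 2.258
SE_diff = √2 * SEM ≈ 3.193
Minimum reliable difference = 1.96 * SE_diff ≈ 1.96 * 3.193 ≈ 6.258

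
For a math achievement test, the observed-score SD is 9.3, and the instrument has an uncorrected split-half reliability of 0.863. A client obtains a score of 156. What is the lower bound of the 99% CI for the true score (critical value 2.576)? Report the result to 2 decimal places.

149.50

Full-length reliability (Spearman-Brown) = 2(0.863)/(1+0.863) ≈ 0.9265
The standard error of measurement is 9.3000·√(1 − 0.9265) ≈ 9.3000·0.2712 ≈ 2.5220.
Half-width = 2.576·2.5220 ≈ 6.4965
Lower limit = 156 − 6.4965 ≈ 149.5035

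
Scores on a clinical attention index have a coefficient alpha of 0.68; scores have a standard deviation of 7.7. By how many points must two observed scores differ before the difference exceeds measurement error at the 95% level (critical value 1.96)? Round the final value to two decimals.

SEM = 7.7000 * √(1 − 0.6800) = 7.7000 * √0.3200 ≈ 7.7000 * 0.5657 ≈ 4.3558
SE_diff = SEM * √2 ≈ 4.3558 * 1.4142 ≈ 6.1600
Smallest detectable difference = 1.96*6.1600 ≈ 12.0736

12.07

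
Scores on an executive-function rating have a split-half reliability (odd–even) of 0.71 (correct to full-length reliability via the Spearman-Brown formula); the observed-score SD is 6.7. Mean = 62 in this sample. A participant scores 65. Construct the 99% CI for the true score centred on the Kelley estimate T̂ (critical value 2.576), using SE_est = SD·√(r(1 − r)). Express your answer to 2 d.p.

Spearman-Brown: r = 2(0.71) / (1 + 0.71) = 1.420 / 1.710 ≈ 0.830
T̂ = 0.830(65) + 0.170(62) ≈ 64.491
SE_est = 6.700·√[r(1 − r)] ≈ 2.514
CI = 64.491 ± 2.576 · 2.514 → [58.014, 70.968]

[58.01, 70.97]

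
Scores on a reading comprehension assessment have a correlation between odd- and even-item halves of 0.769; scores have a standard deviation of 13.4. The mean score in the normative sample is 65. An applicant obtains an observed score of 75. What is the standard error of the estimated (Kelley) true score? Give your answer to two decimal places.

Full-length reliability (Spearman-Brown) = 2(0.769)/(1+0.769) ≃ 0.86942
SE_est = SD × √(r(1 − r)) = 13.40000 × √0.11353 ≃ 13.40000 × 0.33694 ≃ 4.51504

4.52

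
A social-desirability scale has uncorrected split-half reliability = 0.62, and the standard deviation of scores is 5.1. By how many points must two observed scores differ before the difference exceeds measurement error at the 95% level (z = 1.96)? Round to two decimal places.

6.85

Spearman-Brown: r = 2(0.62) / (1 + 0.62) = 1.2400 / 1.6200 ≈ 0.7654
SEM = 5.1000 · √(1 − 0.7654) = 5.1000 · √0.2346 ≈ 5.1000 · 0.4843 ≈ 2.4700
SE_diff = √2 · SEM ≈ 3.4932
Minimum reliable difference = 1.96 · SE_diff ≈ 1.96 · 3.4932 ≈ 6.8466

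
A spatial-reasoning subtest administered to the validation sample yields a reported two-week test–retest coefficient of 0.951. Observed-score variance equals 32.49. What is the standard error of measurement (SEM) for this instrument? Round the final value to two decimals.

1.26

SD = √32.49 ≈ 5.7000
SEM = 5.7000·√(1 − 0.9510) ≈ 1.2617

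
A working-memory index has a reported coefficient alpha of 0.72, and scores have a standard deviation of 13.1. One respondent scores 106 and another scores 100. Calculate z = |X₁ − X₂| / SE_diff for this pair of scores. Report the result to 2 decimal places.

0.61

SEM = 13.1000 × √(1 − 0.7200) = 13.1000 × √0.2800 ≈ 13.1000 × 0.5292 ≈ 6.9319
SE_diff = √2 × SEM ≈ 9.8031
z = 6 / 9.8031 ≈ 0.6120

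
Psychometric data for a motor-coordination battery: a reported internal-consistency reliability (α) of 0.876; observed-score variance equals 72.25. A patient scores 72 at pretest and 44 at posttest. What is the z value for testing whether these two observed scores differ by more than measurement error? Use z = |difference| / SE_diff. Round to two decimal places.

SD = √72.25 = 8.50000
SEM = 8.50000 · √(1 − 0.87600) = 8.50000 · √0.12400 ≈ 8.50000 · 0.35214 ≈ 2.99316
SE_diff = √2 · SEM ≈ 4.23297
z = |72 − 44| / 4.23297 = 28 / 4.23297 ≈ 6.61475

6.61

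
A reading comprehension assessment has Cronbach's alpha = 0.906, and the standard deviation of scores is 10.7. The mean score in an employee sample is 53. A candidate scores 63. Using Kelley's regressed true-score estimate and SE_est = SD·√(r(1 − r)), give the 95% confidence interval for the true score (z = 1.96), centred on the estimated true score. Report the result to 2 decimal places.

T̂ = 0.9060(63) + 0.0940(53) ≃ 62.0600
SE_est = SD * √(r(1 − r)) = 10.7000 * √0.0852 ≃ 10.7000 * 0.2918 ≃ 3.1226
95% CI: 62.0600 ± 6.1202 ≃ (55.9398, 68.1802)

[55.94, 68.18]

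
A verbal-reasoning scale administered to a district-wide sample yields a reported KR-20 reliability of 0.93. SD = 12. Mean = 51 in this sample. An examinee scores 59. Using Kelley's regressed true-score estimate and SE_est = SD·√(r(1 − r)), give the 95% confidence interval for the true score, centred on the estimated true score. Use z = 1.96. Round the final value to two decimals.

[52.44, 64.44]

T̂ = 0.93000(59) + 0.07000(51) ≃ 58.44000
SE_est = 12.00000×√(0.93000×0.07000) ≃ 3.06176
CI = 58.44000 ± 1.96 × 3.06176 → [52.43894, 64.44106]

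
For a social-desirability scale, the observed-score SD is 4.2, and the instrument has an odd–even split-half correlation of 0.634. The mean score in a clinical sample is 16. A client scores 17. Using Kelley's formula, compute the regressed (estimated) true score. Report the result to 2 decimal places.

Spearman-Brown: r = 2(0.634) / (1 + 0.634) = 1.2680 / 1.6340 ≈ 0.7760
Estimated true score = 0.7760×17 + (1 − 0.7760)×16 ≈ 16.7760

16.78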